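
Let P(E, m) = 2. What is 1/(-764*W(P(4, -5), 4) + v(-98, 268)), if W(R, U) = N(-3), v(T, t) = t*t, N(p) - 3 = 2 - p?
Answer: 1/65712 ≈ 1.5218e-5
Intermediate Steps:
N(p) = 5 - p (N(p) = 3 + (2 - p) = 5 - p)
v(T, t) = t**2
W(R, U) = 8 (W(R, U) = 5 - 1*(-3) = 5 + 3 = 8)
1/(-764*W(P(4, -5), 4) + v(-98, 268)) = 1/(-764*8 + 268**2) = 1/(-6112 + 71824) = 1/65712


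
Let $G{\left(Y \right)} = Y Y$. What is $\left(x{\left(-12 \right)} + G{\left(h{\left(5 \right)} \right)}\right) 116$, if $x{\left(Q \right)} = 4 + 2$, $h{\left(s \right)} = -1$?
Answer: $812$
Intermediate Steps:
$x{\left(Q \right)} = 6$
$G{\left(Y \right)} = Y^{2}$
$\left(x{\left(-12 \right)} + G{\left(h{\left(5 \right)} \right)}\right) 116 = \left(6 + \left(-1\right)^{2}\right) 116 = \left(6 + 1\right) 116 = 7 \cdot 116 = 812$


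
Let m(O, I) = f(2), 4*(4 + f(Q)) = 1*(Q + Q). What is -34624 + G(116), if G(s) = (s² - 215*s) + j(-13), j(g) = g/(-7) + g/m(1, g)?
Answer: -968138/21 ≈ -46102.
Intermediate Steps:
f(Q) = -4 + Q/2 (f(Q) = -4 + (1*(Q + Q))/4 = -4 + (1*(2*Q))/4 = -4 + (2*Q)/4 = -4 + Q/2)
m(O, I) = -3 (m(O, I) = -4 + (½)*2 = -4 + 1 = -3)
j(g) = -10*g/21 (j(g) = g/(-7) + g/(-3) = g*(-⅐) + g*(-⅓) = -g/7 - g/3 = -10*g/21)
G(s) = 130/21 + s² - 215*s (G(s) = (s² - 215*s) - 10/21*(-13) = (s² - 215*s) + 130/21 = 130/21 + s² - 215*s)
-34624 + G(116) = -34624 + (130/21 + 116² - 215*116) = -34624 + (130/21 + 13456 - 24940) = -34624 - 241034/21 = -968138/21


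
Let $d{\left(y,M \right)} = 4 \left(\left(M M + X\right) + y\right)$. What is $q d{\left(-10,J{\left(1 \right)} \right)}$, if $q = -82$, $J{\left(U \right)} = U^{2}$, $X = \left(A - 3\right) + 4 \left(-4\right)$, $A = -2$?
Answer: $9840$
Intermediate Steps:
$X = -21$ ($X = \left(-2 - 3\right) + 4 \left(-4\right) = -5 - 16 = -21$)
$d{\left(y,M \right)} = -84 + 4 y + 4 M^{2}$ ($d{\left(y,M \right)} = 4 \left(\left(M M - 21\right) + y\right) = 4 \left(\left(M^{2} - 21\right) + y\right) = 4 \left(\left(-21 + M^{2}\right) + y\right) = 4 \left(-21 + y + M^{2}\right) = -84 + 4 y + 4 M^{2}$)
$q d{\left(-10,J{\left(1 \right)} \right)} = - 82 \left(-84 + 4 \left(-10\right) + 4 \left(1^{2}\right)^{2}\right) = - 82 \left(-84 - 40 + 4 \cdot 1^{2}\right) = - 82 \left(-84 - 40 + 4 \cdot 1\right) = - 82 \left(-84 - 40 + 4\right) = \left(-82\right) \left(-120\right) = 9840$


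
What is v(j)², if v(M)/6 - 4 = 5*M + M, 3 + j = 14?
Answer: 176400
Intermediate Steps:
j = 11 (j = -3 + 14 = 11)
v(M) = 24 + 36*M (v(M) = 24 + 6*(5*M + M) = 24 + 6*(6*M) = 24 + 36*M)
v(j)² = (24 + 36*11)² = (24 + 396)² = 420² = 176400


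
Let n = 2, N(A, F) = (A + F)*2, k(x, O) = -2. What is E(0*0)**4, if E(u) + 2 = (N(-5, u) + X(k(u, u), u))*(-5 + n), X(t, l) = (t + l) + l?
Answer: 1336336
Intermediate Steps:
N(A, F) = 2*A + 2*F
X(t, l) = t + 2*l (X(t, l) = (l + t) + l = t + 2*l)
E(u) = 34 - 12*u (E(u) = -2 + ((2*(-5) + 2*u) + (-2 + 2*u))*(-5 + 2) = -2 + ((-10 + 2*u) + (-2 + 2*u))*(-3) = -2 + (-12 + 4*u)*(-3) = -2 + (36 - 12*u) = 34 - 12*u)
E(0*0)**4 = (34 - 0*0)**4 = (34 - 12*0)**4 = (34 + 0)**4 = 34**4 = 1336336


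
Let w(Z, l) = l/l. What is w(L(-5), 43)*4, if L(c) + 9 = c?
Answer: 4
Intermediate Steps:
L(c) = -9 + c
w(Z, l) = 1
w(L(-5), 43)*4 = 1*4 = 4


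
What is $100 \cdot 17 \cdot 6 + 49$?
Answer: $10249$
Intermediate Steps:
$100 \cdot 17 \cdot 6 + 49 = 100 \cdot 102 + 49 = 10200 + 49 = 10249$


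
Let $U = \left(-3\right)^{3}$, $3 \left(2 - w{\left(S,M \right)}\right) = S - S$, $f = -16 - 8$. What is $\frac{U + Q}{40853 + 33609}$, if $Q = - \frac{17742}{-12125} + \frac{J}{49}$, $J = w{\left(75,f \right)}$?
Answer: $- \frac{15147767}{44239735750} \approx -0.0003424$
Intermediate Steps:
$f = -24$
$w{\left(S,M \right)} = 2$ ($w{\left(S,M \right)} = 2 - \frac{S - S}{3} = 2 - 0 = 2 + 0 = 2$)
$J = 2$
$Q = \frac{893608}{594125}$ ($Q = - \frac{17742}{-12125} + \frac{2}{49} = \left(-17742\right) \left(- \frac{1}{12125}\right) + 2 \cdot \frac{1}{49} = \frac{17742}{12125} + \frac{2}{49} = \frac{893608}{594125} \approx 1.5041$)
$U = -27$
$\frac{U + Q}{40853 + 33609} = \frac{-27 + \frac{893608}{594125}}{40853 + 33609} = - \frac{15147767}{594125 \cdot 74462} = \left(- \frac{15147767}{594125}\right) \frac{1}{74462} = - \frac{15147767}{44239735750}$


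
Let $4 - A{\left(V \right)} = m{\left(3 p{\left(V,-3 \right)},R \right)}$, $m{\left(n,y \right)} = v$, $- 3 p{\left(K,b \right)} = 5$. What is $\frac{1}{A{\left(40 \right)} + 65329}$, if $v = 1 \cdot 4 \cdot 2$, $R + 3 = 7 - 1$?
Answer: $\frac{1}{65325} \approx 1.5308 \cdot 10^{-5}$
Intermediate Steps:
$p{\left(K,b \right)} = - \frac{5}{3}$ ($p{\left(K,b \right)} = \left(- \frac{1}{3}\right) 5 = - \frac{5}{3}$)
$R = 3$ ($R = -3 + \left(7 - 1\right) = -3 + 6 = 3$)
$v = 8$ ($v = 4 \cdot 2 = 8$)
$m{\left(n,y \right)} = 8$
$A{\left(V \right)} = -4$ ($A{\left(V \right)} = 4 - 8 = -4$)
$\frac{1}{A{\left(40 \right)} + 65329} = \frac{1}{-4 + 65329} = \frac{1}{65325}$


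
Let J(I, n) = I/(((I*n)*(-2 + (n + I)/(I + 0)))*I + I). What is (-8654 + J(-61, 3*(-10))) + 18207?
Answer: 8874736/929 ≈ 9553.0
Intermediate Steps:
J(I, n) = I/(I + n*I²*(-2 + (I + n)/I)) (J(I, n) = I/(((I*n)*(-2 + (I + n)/I))*I + I) = I/((I*n*(-2 + (I + n)/I))*I + I) = I/(n*I²*(-2 + (I + n)/I) + I) = I/(I + n*I²*(-2 + (I + n)/I)))
(-8654 + J(-61, 3*(-10))) + 18207 = (-8654 + 1/(1 + (3*(-10))² - 1*(-61)*3*(-10))) + 18207 = (-8654 + 1/(1 + (-30)² - 1*(-61)*(-30))) + 18207 = (-8654 + 1/(1 + 900 - 1830)) + 18207 = (-8654 + 1/(-929)) + 18207 = (-8654 - 1/929) + 18207 = -8039567/929 + 18207 = 8874736/929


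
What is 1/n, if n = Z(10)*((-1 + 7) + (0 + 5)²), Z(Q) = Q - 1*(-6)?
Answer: 1/496 ≈ 0.0020161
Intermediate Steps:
Z(Q) = 6 + Q (Z(Q) = Q + 6 = 6 + Q)
n = 496 (n = (6 + 10)*((-1 + 7) + (0 + 5)²) = 16*(6 + 5²) = 16*(6 + 25) = 16*31 = 496)
1/n = 1/496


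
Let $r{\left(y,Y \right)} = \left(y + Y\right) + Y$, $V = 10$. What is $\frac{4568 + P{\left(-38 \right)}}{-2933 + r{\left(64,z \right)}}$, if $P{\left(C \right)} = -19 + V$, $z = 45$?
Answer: $- \frac{4559}{2779} \approx -1.6405$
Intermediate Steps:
$P{\left(C \right)} = -9$ ($P{\left(C \right)} = -19 + 10 = -9$)
$r{\left(y,Y \right)} = y + 2 Y$ ($r{\left(y,Y \right)} = \left(Y + y\right) + Y = y + 2 Y$)
$\frac{4568 + P{\left(-38 \right)}}{-2933 + r{\left(64,z \right)}} = \frac{4568 - 9}{-2933 + \left(64 + 2 \cdot 45\right)} = \frac{4559}{-2933 + \left(64 + 90\right)} = \frac{4559}{-2933 + 154} = \frac{4559}{-2779} = 4559 \left(- \frac{1}{2779}\right) = - \frac{4559}{2779}$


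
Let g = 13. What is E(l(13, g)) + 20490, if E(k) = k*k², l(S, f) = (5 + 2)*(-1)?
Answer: 20147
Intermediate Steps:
l(S, f) = -7 (l(S, f) = 7*(-1) = -7)
E(k) = k³
E(l(13, g)) + 20490 = (-7)³ + 20490 = -343 + 20490 = 20147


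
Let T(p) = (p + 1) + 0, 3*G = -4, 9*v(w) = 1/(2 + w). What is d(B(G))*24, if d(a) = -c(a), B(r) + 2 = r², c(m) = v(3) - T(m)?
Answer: 272/15 ≈ 18.133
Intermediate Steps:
v(w) = 1/(9*(2 + w))
G = -4/3 (G = (⅓)*(-4) = -4/3 ≈ -1.3333)
T(p) = 1 + p (T(p) = (1 + p) + 0 = 1 + p)
c(m) = -44/45 - m (c(m) = 1/(9*(2 + 3)) - (1 + m) = (⅑)/5 + (-1 - m) = (⅑)*(⅕) + (-1 - m) = 1/45 + (-1 - m) = -44/45 - m)
B(r) = -2 + r²
d(a) = 44/45 + a (d(a) = -(-44/45 - a) = 44/45 + a)
d(B(G))*24 = (44/45 + (-2 + (-4/3)²))*24 = (44/45 + (-2 + 16/9))*24 = (44/45 - 2/9)*24 = (34/45)*24 = 272/15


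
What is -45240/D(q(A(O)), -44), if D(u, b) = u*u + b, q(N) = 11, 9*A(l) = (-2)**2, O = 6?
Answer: -45240/77 ≈ -587.53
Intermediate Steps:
A(l) = 4/9 (A(l) = (1/9)*(-2)**2 = (1/9)*4 = 4/9)
D(u, b) = b + u**2 (D(u, b) = u**2 + b = b + u**2)
-45240/D(q(A(O)), -44) = -45240/(-44 + 11**2) = -45240/(-44 + 121) = -45240/77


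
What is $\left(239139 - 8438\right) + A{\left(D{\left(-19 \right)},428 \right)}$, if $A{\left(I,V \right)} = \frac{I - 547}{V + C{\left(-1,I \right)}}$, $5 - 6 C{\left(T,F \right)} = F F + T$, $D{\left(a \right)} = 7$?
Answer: $\frac{116503357}{505} \approx 2.307 \cdot 10^{5}$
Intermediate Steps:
$C{\left(T,F \right)} = \frac{5}{6} - \frac{T}{6} - \frac{F^{2}}{6}$ ($C{\left(T,F \right)} = \frac{5}{6} - \frac{F F + T}{6} = \frac{5}{6} - \frac{F^{2} + T}{6} = \frac{5}{6} - \frac{T + F^{2}}{6} = \frac{5}{6} - \left(\frac{T}{6} + \frac{F^{2}}{6}\right) = \frac{5}{6} - \frac{T}{6} - \frac{F^{2}}{6}$)
$A{\left(I,V \right)} = \frac{-547 + I}{1 + V - \frac{I^{2}}{6}}$ ($A{\left(I,V \right)} = \frac{I - 547}{V - \left(-1 + \frac{I^{2}}{6}\right)} = \frac{-547 + I}{V + \left(\frac{5}{6} + \frac{1}{6} - \frac{I^{2}}{6}\right)} = \frac{-547 + I}{V - \left(-1 + \frac{I^{2}}{6}\right)} = \frac{-547 + I}{1 + V - \frac{I^{2}}{6}}$)
$\left(239139 - 8438\right) + A{\left(D{\left(-19 \right)},428 \right)} = \left(239139 - 8438\right) + \frac{6 \left(-547 + 7\right)}{6 - 7^{2} + 6 \cdot 428} = 230701 + 6 \frac{1}{6 - 49 + 2568} \left(-540\right) = 230701 + 6 \cdot \frac{1}{2525} \left(-540\right) = 230701 - \frac{648}{505} = \frac{116503357}{505}$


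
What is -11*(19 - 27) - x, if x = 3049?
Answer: -2961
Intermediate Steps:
-11*(19 - 27) - x = -11*(19 - 27) - 1*3049 = -11*(-8) - 3049 = 88 - 3049 = -2961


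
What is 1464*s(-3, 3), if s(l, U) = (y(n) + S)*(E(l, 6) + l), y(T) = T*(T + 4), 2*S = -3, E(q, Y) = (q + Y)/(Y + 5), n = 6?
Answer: -2569320/11 ≈ -2.3357e+5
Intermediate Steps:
E(q, Y) = (Y + q)/(5 + Y)
S = -3/2 (S = (½)*(-3) = -3/2 ≈ -1.5000)
y(T) = T*(4 + T)
s(l, U) = 351/11 + 702*l/11 (s(l, U) = (6*(4 + 6) - 3/2)*((6 + l)/(5 + 6) + l) = (6*10 - 3/2)*((6 + l)/11 + l) = (60 - 3/2)*((6 + l)/11 + l) = 117*((6/11 + l/11) + l)/2 = 117*(6/11 + 12*l/11)/2 = 351/11 + 702*l/11)
1464*s(-3, 3) = 1464*(351/11 + (702/11)*(-3)) = 1464*(351/11 - 2106/11) = 1464*(-1755/11) = -2569320/11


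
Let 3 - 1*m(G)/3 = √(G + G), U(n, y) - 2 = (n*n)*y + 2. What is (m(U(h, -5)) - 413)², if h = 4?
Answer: 161848 + 4848*I*√38 ≈ 1.6185e+5 + 29885.0*I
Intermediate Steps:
U(n, y) = 4 + y*n² (U(n, y) = 2 + ((n*n)*y + 2) = 2 + (n²*y + 2) = 2 + (y*n² + 2) = 2 + (2 + y*n²) = 4 + y*n²)
m(G) = 9 - 3*√2*√G (m(G) = 9 - 3*√(G + G) = 9 - 3*√2*√G)
(m(U(h, -5)) - 413)² = ((9 - 3*√2*√(4 - 5*4²)) - 413)² = ((9 - 3*√2*√(4 - 5*16)) - 413)² = ((9 - 3*√2*√(4 - 80)) - 413)² = ((9 - 3*√2*√(-76)) - 413)² = ((9 - 3*√2*2*I*√19) - 413)² = ((9 - 6*I*√38) - 413)² = (-404 - 6*I*√38)²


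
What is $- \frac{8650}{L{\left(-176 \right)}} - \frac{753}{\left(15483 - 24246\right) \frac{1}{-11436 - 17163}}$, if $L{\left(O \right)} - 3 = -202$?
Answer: $- \frac{1403224801}{581279} \approx -2414.0$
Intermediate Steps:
$L{\left(O \right)} = -199$ ($L{\left(O \right)} = 3 - 202 = -199$)
$- \frac{8650}{L{\left(-176 \right)}} - \frac{753}{\left(15483 - 24246\right) \frac{1}{-11436 - 17163}} = - \frac{8650}{-199} - \frac{753}{\left(15483 - 24246\right) \frac{1}{-11436 - 17163}} = \left(-8650\right) \left(- \frac{1}{199}\right) - \frac{753}{\left(-8763\right) \frac{1}{-28599}} = \frac{8650}{199} - \frac{753}{\left(-8763\right) \left(- \frac{1}{28599}\right)} = \frac{8650}{199} - \frac{753}{\frac{2921}{9533}} = \frac{8650}{199} - \frac{7178349}{2921} = - \frac{1403224801}{581279}$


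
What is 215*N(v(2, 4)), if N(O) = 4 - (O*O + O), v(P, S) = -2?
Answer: 430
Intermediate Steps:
N(O) = 4 - O - O² (N(O) = 4 - (O² + O) = 4 - (O + O²) = 4 + (-O - O²) = 4 - O - O²)
215*N(v(2, 4)) = 215*(4 - 1*(-2) - 1*(-2)²) = 215*(4 + 2 - 1*4) = 215*(4 + 2 - 4) = 215*2 = 430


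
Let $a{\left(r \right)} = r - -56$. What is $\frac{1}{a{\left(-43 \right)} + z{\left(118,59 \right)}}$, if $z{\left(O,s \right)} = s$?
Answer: $\frac{1}{72} \approx 0.013889$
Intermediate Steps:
$a{\left(r \right)} = 56 + r$ ($a{\left(r \right)} = r + 56 = 56 + r$)
$\frac{1}{a{\left(-43 \right)} + z{\left(118,59 \right)}} = \frac{1}{\left(56 - 43\right) + 59} = \frac{1}{13 + 59} = \frac{1}{72}$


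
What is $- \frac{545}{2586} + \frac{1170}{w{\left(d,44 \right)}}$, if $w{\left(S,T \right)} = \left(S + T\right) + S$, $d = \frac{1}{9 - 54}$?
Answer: $\frac{67537445}{2557554} \approx 26.407$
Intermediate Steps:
$d = - \frac{1}{45}$ ($d = \frac{1}{-45} = - \frac{1}{45} \approx -0.022222$)
$w{\left(S,T \right)} = T + 2 S$
$- \frac{545}{2586} + \frac{1170}{w{\left(d,44 \right)}} = - \frac{545}{2586} + \frac{1170}{44 + 2 \left(- \frac{1}{45}\right)} = \left(-545\right) \frac{1}{2586} + \frac{1170}{44 - \frac{2}{45}} = - \frac{545}{2586} + \frac{1170}{\frac{1978}{45}} = - \frac{545}{2586} + 1170 \cdot \frac{45}{1978} = - \frac{545}{2586} + \frac{26325}{989} = \frac{67537445}{2557554}$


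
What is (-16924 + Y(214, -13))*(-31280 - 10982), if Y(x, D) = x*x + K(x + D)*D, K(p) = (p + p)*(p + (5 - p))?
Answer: -115882404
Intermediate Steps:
K(p) = 10*p (K(p) = (2*p)*5 = 10*p)
Y(x, D) = x² + D*(10*D + 10*x) (Y(x, D) = x*x + (10*(x + D))*D = x² + (10*(D + x))*D = x² + (10*D + 10*x)*D = x² + D*(10*D + 10*x))
(-16924 + Y(214, -13))*(-31280 - 10982) = (-16924 + (214² + 10*(-13)*(-13 + 214)))*(-31280 - 10982) = (-16924 + (45796 + 10*(-13)*201))*(-42262) = (-16924 + (45796 - 26130))*(-42262) = (-16924 + 19666)*(-42262) = 2742*(-42262) = -115882404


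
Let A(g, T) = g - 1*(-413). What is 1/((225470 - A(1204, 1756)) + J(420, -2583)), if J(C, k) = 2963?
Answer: 1/226816 ≈ 4.4089e-6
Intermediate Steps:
A(g, T) = 413 + g (A(g, T) = g + 413 = 413 + g)
1/((225470 - A(1204, 1756)) + J(420, -2583)) = 1/((225470 - (413 + 1204)) + 2963) = 1/((225470 - 1*1617) + 2963) = 1/((225470 - 1617) + 2963) = 1/(223853 + 2963) = 1/226816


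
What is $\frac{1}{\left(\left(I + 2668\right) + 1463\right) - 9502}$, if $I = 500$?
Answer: $- \frac{1}{4871} \approx -0.0002053$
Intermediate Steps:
$\frac{1}{\left(\left(I + 2668\right) + 1463\right) - 9502} = \frac{1}{\left(\left(500 + 2668\right) + 1463\right) - 9502} = \frac{1}{\left(3168 + 1463\right) - 9502} = \frac{1}{4631 - 9502} = \frac{1}{-4871} = - \frac{1}{4871}$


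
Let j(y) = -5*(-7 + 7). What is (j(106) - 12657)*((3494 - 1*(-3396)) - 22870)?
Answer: 202258860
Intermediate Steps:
j(y) = 0 (j(y) = -5*0 = 0)
(j(106) - 12657)*((3494 - 1*(-3396)) - 22870) = (0 - 12657)*((3494 - 1*(-3396)) - 22870) = -12657*((3494 + 3396) - 22870) = -12657*(6890 - 22870) = -12657*(-15980) = 202258860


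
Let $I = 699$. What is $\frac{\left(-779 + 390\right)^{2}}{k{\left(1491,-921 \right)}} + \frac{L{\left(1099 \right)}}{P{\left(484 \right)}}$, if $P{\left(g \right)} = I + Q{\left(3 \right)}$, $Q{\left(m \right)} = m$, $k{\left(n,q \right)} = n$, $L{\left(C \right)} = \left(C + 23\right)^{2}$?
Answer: $\frac{36726359}{19383} \approx 1894.8$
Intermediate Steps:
$L{\left(C \right)} = \left(23 + C\right)^{2}$
$P{\left(g \right)} = 702$ ($P{\left(g \right)} = 699 + 3 = 702$)
$\frac{\left(-779 + 390\right)^{2}}{k{\left(1491,-921 \right)}} + \frac{L{\left(1099 \right)}}{P{\left(484 \right)}} = \frac{\left(-779 + 390\right)^{2}}{1491} + \frac{\left(23 + 1099\right)^{2}}{702} = \left(-389\right)^{2} \cdot \frac{1}{1491} + 1122^{2} \cdot \frac{1}{702} = 151321 \cdot \frac{1}{1491} + 1258884 \cdot \frac{1}{702} = \frac{151321}{1491} + \frac{69938}{39} = \frac{36726359}{19383}$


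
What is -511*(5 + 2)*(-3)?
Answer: 10731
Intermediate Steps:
-511*(5 + 2)*(-3) = -3577*(-3) = -511*(-21) = 10731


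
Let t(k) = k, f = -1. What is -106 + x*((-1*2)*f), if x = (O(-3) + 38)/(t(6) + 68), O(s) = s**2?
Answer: -3875/37 ≈ -104.73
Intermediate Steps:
x = 47/74 (x = ((-3)**2 + 38)/(6 + 68) = (9 + 38)/74 = 47*(1/74) = 47/74 ≈ 0.63513)
-106 + x*((-1*2)*f) = -106 + 47*(-1*2*(-1))/74 = -106 + 47*(-2*(-1))/74 = -106 + (47/74)*2 = -106 + 47/37 = -3875/37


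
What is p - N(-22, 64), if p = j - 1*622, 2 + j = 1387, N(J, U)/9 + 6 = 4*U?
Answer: -1487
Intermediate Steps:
N(J, U) = -54 + 36*U (N(J, U) = -54 + 9*(4*U) = -54 + 36*U)
j = 1385 (j = -2 + 1387 = 1385)
p = 763 (p = 1385 - 1*622 = 1385 - 622 = 763)
p - N(-22, 64) = 763 - (-54 + 36*64) = 763 - (-54 + 2304) = 763 - 1*2250 = 763 - 2250 = -1487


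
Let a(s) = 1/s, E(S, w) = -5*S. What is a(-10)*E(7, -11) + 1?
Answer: 9/2 ≈ 4.5000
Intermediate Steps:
a(-10)*E(7, -11) + 1 = (-5*7)/(-10) + 1 = -1/10*(-35) + 1 = 7/2 + 1 = 9/2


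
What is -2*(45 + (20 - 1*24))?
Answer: -82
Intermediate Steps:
-2*(45 + (20 - 1*24)) = -2*(45 + (20 - 24)) = -2*(45 - 4) = -2*41 = -82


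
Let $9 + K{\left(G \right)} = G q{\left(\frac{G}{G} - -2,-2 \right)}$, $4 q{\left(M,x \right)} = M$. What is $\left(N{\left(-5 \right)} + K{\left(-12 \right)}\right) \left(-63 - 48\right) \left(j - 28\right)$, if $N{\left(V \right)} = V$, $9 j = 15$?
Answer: $-67229$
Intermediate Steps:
$j = \frac{5}{3}$ ($j = \frac{1}{9} \cdot 15 = \frac{5}{3} \approx 1.6667$)
$q{\left(M,x \right)} = \frac{M}{4}$
$K{\left(G \right)} = -9 + \frac{3 G}{4}$ ($K{\left(G \right)} = -9 + G \frac{\frac{G}{G} - -2}{4} = -9 + G \frac{1 + 2}{4} = -9 + G \frac{1}{4} \cdot 3 = -9 + G \frac{3}{4} = -9 + \frac{3 G}{4}$)
$\left(N{\left(-5 \right)} + K{\left(-12 \right)}\right) \left(-63 - 48\right) \left(j - 28\right) = \left(-5 + \left(-9 + \frac{3}{4} \left(-12\right)\right)\right) \left(-63 - 48\right) \left(\frac{5}{3} - 28\right) = \left(-5 - 18\right) \left(\left(-111\right) \left(- \frac{79}{3}\right)\right) = \left(-5 - 18\right) 2923 = \left(-23\right) 2923 = -67229$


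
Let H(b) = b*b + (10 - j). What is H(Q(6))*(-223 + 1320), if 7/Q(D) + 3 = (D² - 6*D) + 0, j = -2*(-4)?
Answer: 73499/9 ≈ 8166.6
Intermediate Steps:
j = 8
Q(D) = 7/(-3 + D² - 6*D) (Q(D) = 7/(-3 + ((D² - 6*D) + 0)) = 7/(-3 + (D² - 6*D)) = 7/(-3 + D² - 6*D))
H(b) = 2 + b² (H(b) = b*b + (10 - 1*8) = b² + (10 - 8) = b² + 2 = 2 + b²)
H(Q(6))*(-223 + 1320) = (2 + (7/(-3 + 6² - 6*6))²)*(-223 + 1320) = (2 + (7/(-3 + 36 - 36))²)*1097 = (2 + (7/(-3))²)*1097 = (2 + (7*(-⅓))²)*1097 = (2 + (-7/3)²)*1097 = (2 + 49/9)*1097 = (67/9)*1097 = 73499/9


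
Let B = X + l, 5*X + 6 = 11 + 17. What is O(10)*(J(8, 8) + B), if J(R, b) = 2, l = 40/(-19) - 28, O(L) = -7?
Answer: 15764/95 ≈ 165.94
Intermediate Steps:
l = -572/19 (l = 40*(-1/19) - 28 = -40/19 - 28 = -572/19 ≈ -30.105)
X = 22/5 (X = -6/5 + (11 + 17)/5 = -6/5 + (⅕)*28 = -6/5 + 28/5 = 22/5 ≈ 4.4000)
B = -2442/95 (B = 22/5 - 572/19 = -2442/95 ≈ -25.705)
O(10)*(J(8, 8) + B) = -7*(2 - 2442/95) = -7*(-2252/95) = 15764/95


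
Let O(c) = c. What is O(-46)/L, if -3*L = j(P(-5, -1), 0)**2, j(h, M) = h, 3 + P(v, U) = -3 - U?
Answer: 138/25 ≈ 5.5200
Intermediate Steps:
P(v, U) = -6 - U (P(v, U) = -3 + (-3 - U) = -6 - U)
L = -25/3 (L = -(-6 - 1*(-1))**2/3 = -(-6 + 1)**2/3 = -1/3*(-5)**2 = -1/3*25 = -25/3 ≈ -8.3333)
O(-46)/L = -46/(-25/3) = -46*(-3/25) = 138/25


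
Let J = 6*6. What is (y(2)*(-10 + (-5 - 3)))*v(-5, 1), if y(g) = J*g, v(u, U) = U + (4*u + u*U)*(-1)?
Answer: -33696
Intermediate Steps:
J = 36
v(u, U) = U - 4*u - U*u (v(u, U) = U + (4*u + U*u)*(-1) = U + (-4*u - U*u) = U - 4*u - U*u)
y(g) = 36*g
(y(2)*(-10 + (-5 - 3)))*v(-5, 1) = ((36*2)*(-10 + (-5 - 3)))*(1 - 4*(-5) - 1*1*(-5)) = (72*(-10 - 8))*(1 + 20 + 5) = (72*(-18))*26 = -1296*26 = -33696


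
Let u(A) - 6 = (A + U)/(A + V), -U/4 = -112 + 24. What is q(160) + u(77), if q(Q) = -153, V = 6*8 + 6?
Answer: -18828/131 ≈ -143.73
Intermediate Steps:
V = 54 (V = 48 + 6 = 54)
U = 352 (U = -4*(-112 + 24) = -4*(-88) = 352)
u(A) = 6 + (352 + A)/(54 + A) (u(A) = 6 + (A + 352)/(A + 54) = 6 + (352 + A)/(54 + A))
q(160) + u(77) = -153 + (676 + 7*77)/(54 + 77) = -153 + (676 + 539)/131 = -153 + (1/131)*1215 = -153 + 1215/131 = -18828/131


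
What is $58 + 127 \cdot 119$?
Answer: $15171$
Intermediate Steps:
$58 + 127 \cdot 119 = 58 + 15113 = 15171$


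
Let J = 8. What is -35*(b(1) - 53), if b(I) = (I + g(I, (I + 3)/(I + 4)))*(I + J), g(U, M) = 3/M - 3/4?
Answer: 595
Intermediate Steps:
g(U, M) = -3/4 + 3/M (g(U, M) = 3/M - 3*1/4 = 3/M - 3/4 = -3/4 + 3/M)
b(I) = (8 + I)*(-3/4 + I + 3*(4 + I)/(3 + I)) (b(I) = (I + (-3/4 + 3/(((I + 3)/(I + 4)))))*(I + 8) = (I + (-3/4 + 3/(((3 + I)/(4 + I)))))*(8 + I) = (I + (-3/4 + 3*((4 + I)/(3 + I))))*(8 + I) = (I + (-3/4 + 3*(4 + I)/(3 + I)))*(8 + I) = (-3/4 + I + 3*(4 + I)/(3 + I))*(8 + I) = (8 + I)*(-3/4 + I + 3*(4 + I)/(3 + I)))
-35*(b(1) - 53) = -35*((312 + 4*1**3 + 53*1**2 + 207*1)/(4*(3 + 1)) - 53) = -35*((1/4)*(312 + 4*1 + 53*1 + 207)/4 - 53) = -35*((1/4)*(1/4)*(312 + 4 + 53 + 207) - 53) = -35*((1/4)*(1/4)*576 - 53) = -35*(36 - 53) = -35*(-17) = 595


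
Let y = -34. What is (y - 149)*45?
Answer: -8235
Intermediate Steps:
(y - 149)*45 = (-34 - 149)*45 = -183*45 = -8235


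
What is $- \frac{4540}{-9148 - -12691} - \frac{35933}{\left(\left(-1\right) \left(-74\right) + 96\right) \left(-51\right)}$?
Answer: $\frac{9772091}{3413090} \approx 2.8631$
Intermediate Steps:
$- \frac{4540}{-9148 - -12691} - \frac{35933}{\left(\left(-1\right) \left(-74\right) + 96\right) \left(-51\right)} = - \frac{4540}{-9148 + 12691} - \frac{35933}{\left(74 + 96\right) \left(-51\right)} = - \frac{4540}{3543} - \frac{35933}{170 \left(-51\right)} = \left(-4540\right) \frac{1}{3543} - \frac{35933}{-8670} = - \frac{4540}{3543} - - \frac{35933}{8670} = - \frac{4540}{3543} + \frac{35933}{8670} = \frac{9772091}{3413090}$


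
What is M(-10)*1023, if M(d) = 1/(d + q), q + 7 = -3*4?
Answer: -1023/29 ≈ -35.276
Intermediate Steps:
q = -19 (q = -7 - 3*4 = -7 - 12 = -19)
M(d) = 1/(-19 + d) (M(d) = 1/(d - 19) = 1/(-19 + d))
M(-10)*1023 = 1023/(-19 - 10) = 1023/(-29) = -1/29*1023 = -1023/29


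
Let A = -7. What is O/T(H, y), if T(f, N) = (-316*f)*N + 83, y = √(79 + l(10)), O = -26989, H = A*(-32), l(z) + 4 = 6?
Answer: 26989/636973 ≈ 0.042371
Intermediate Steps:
l(z) = 2 (l(z) = -4 + 6 = 2)
H = 224 (H = -7*(-32) = 224)
y = 9 (y = √(79 + 2) = √81 = 9)
T(f, N) = 83 - 316*N*f (T(f, N) = -316*N*f + 83 = 83 - 316*N*f)
O/T(H, y) = -26989/(83 - 316*9*224) = -26989/(83 - 637056) = -26989/(-636973) = -26989*(-1/636973) = 26989/636973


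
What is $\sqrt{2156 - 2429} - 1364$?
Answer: $-1364 + i \sqrt{273} \approx -1364.0 + 16.523 i$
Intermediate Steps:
$\sqrt{2156 - 2429} - 1364 = \sqrt{-273} - 1364 = i \sqrt{273} - 1364 = -1364 + i \sqrt{273}$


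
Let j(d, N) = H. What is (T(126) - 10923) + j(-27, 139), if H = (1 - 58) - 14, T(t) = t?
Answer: -10868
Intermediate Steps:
H = -71 (H = -57 - 14 = -71)
j(d, N) = -71
(T(126) - 10923) + j(-27, 139) = (126 - 10923) - 71 = -10797 - 71 = -10868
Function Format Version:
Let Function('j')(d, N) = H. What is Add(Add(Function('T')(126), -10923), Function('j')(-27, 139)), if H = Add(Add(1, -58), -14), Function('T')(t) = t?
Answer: -10868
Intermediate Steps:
H = -71 (H = Add(-57, -14) = -71)
Function('j')(d, N) = -71
Add(Add(Function('T')(126), -10923), Function('j')(-27, 139)) = Add(Add(126, -10923), -71) = Add(-10797, -71) = -10868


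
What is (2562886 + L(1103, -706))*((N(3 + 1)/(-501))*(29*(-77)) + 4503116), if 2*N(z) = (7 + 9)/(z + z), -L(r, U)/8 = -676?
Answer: 1931411320952202/167 ≈ 1.1565e+13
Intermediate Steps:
L(r, U) = 5408 (L(r, U) = -8*(-676) = 5408)
N(z) = 4/z (N(z) = ((7 + 9)/(z + z))/2 = (16/((2*z)))/2 = (16*(1/(2*z)))/2 = (8/z)/2 = 4/z)
(2562886 + L(1103, -706))*((N(3 + 1)/(-501))*(29*(-77)) + 4503116) = (2562886 + 5408)*(((4/(3 + 1))/(-501))*(29*(-77)) + 4503116) = 2568294*(((4/4)*(-1/501))*(-2233) + 4503116) = 2568294*(((4*(¼))*(-1/501))*(-2233) + 4503116) = 2568294*((1*(-1/501))*(-2233) + 4503116) = 2568294*(-1/501*(-2233) + 4503116) = 2568294*(2233/501 + 4503116) = 2568294*(2256063349/501) = 1931411320952202/167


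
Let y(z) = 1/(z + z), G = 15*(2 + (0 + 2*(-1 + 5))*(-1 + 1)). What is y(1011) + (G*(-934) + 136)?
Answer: -56381447/2022 ≈ -27884.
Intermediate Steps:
G = 30 (G = 15*(2 + (0 + 2*4)*0) = 15*(2 + (0 + 8)*0) = 15*(2 + 8*0) = 15*(2 + 0) = 15*2 = 30)
y(z) = 1/(2*z)
y(1011) + (G*(-934) + 136) = (1/2)/1011 + (30*(-934) + 136) = (1/2)*(1/1011) + (-28020 + 136) = 1/2022 - 27884 = -56381447/2022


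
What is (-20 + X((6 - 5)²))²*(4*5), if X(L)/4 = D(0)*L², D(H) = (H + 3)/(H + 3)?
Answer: 5120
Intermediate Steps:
D(H) = 1 (D(H) = (3 + H)/(3 + H) = 1)
X(L) = 4*L² (X(L) = 4*(1*L²) = 4*L²)
(-20 + X((6 - 5)²))²*(4*5) = (-20 + 4*((6 - 5)²)²)²*(4*5) = (-20 + 4*(1²)²)²*20 = (-20 + 4*1²)²*20 = (-20 + 4*1)²*20 = (-20 + 4)²*20 = (-16)²*20 = 256*20 = 5120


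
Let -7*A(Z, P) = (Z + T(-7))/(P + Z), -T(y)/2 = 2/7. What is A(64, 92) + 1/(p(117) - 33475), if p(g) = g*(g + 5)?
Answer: -7814/134407 ≈ -0.058137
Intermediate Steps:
p(g) = g*(5 + g)
T(y) = -4/7
A(Z, P) = -(-4/7 + Z)/(7*(P + Z)) (A(Z, P) = -(Z - 4/7)/(7*(P + Z)) = -(-4/7 + Z)/(7*(P + Z)))
A(64, 92) + 1/(p(117) - 33475) = (4/49 - 1/7*64)/(92 + 64) + 1/(117*(5 + 117) - 33475) = (4/49 - 64/7)/156 + 1/(117*122 - 33475) = (1/156)*(-444/49) + 1/(14274 - 33475) = -37/637 + 1/(-19201) = -37/637 - 1/19201 = -7814/134407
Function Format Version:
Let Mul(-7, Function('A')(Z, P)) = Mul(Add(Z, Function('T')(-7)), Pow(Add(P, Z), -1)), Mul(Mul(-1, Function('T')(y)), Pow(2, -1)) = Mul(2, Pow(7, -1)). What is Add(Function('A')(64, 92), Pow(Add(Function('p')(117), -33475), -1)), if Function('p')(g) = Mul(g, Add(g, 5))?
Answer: Rational(-7814, 134407) ≈ -0.058137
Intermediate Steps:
Function('p')(g) = Mul(g, Add(5, g))
Function('T')(y) = Rational(-4, 7) (Function('T')(y) = Mul(-2, Mul(2, Pow(7, -1))) = Mul(-2, Mul(2, Rational(1, 7))) = Mul(-2, Rational(2, 7)) = Rational(-4, 7))
Function('A')(Z, P) = Mul(Rational(-1, 7), Pow(Add(P, Z), -1), Add(Rational(-4, 7), Z)) (Function('A')(Z, P) = Mul(Rational(-1, 7), Mul(Add(Z, Rational(-4, 7)), Pow(Add(P, Z), -1))) = Mul(Rational(-1, 7), Mul(Add(Rational(-4, 7), Z), Pow(Add(P, Z), -1))) = Mul(Rational(-1, 7), Mul(Pow(Add(P, Z), -1), Add(Rational(-4, 7), Z))) = Mul(Rational(-1, 7), Pow(Add(P, Z), -1), Add(Rational(-4, 7), Z)))
Add(Function('A')(64, 92), Pow(Add(Function('p')(117), -33475), -1)) = Add(Mul(Pow(Add(92, 64), -1), Add(Rational(4, 49), Mul(Rational(-1, 7), 64))), Pow(Add(Mul(117, Add(5, 117)), -33475), -1)) = Add(Mul(Pow(156, -1), Add(Rational(4, 49), Rational(-64, 7))), Pow(Add(Mul(117, 122), -33475), -1)) = Add(Mul(Rational(1, 156), Rational(-444, 49)), Pow(Add(14274, -33475), -1)) = Add(Rational(-37, 637), Pow(-19201, -1)) = Add(Rational(-37, 637), Rational(-1, 19201)) = Rational(-7814, 134407)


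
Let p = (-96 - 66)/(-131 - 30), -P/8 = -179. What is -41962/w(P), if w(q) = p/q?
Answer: -4837211512/81 ≈ -5.9719e+7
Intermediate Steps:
P = 1432 (P = -8*(-179) = 1432)
p = 162/161 (p = -162/(-161) = -162*(-1/161) = 162/161 ≈ 1.0062)
w(q) = 162/(161*q)
-41962/w(P) = -41962/((162/161)/1432) = -41962/((162/161)*(1/1432)) = -41962/81/115276 = -41962*115276/81 = -4837211512/81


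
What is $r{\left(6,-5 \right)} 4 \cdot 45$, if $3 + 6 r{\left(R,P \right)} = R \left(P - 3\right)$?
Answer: $-1530$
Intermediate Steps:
$r{\left(R,P \right)} = - \frac{1}{2} + \frac{R \left(-3 + P\right)}{6}$ ($r{\left(R,P \right)} = - \frac{1}{2} + \frac{R \left(P - 3\right)}{6} = - \frac{1}{2} + \frac{R \left(-3 + P\right)}{6}$)
$r{\left(6,-5 \right)} 4 \cdot 45 = \left(- \frac{1}{2} - 3 + \frac{1}{6} \left(-5\right) 6\right) 4 \cdot 45 = \left(- \frac{1}{2} - 3 - 5\right) 4 \cdot 45 = \left(- \frac{17}{2}\right) 4 \cdot 45 = \left(-34\right) 45 = -1530$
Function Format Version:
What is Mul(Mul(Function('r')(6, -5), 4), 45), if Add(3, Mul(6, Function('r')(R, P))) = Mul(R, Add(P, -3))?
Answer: -1530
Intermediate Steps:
Function('r')(R, P) = Add(Rational(-1, 2), Mul(Rational(1, 6), R, Add(-3, P))) (Function('r')(R, P) = Add(Rational(-1, 2), Mul(Rational(1, 6), Mul(R, Add(P, -3)))) = Add(Rational(-1, 2), Mul(Rational(1, 6), Mul(R, Add(-3, P)))) = Add(Rational(-1, 2), Mul(Rational(1, 6), R, Add(-3, P))))
Mul(Mul(Function('r')(6, -5), 4), 45) = Mul(Mul(Add(Rational(-1, 2), Mul(Rational(-1, 2), 6), Mul(Rational(1, 6), -5, 6)), 4), 45) = Mul(Mul(Add(Rational(-1, 2), -3, -5), 4), 45) = Mul(Mul(Rational(-17, 2), 4), 45) = Mul(-34, 45) = -1530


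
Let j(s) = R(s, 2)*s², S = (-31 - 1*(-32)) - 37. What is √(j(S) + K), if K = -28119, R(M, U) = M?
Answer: 5*I*√2991 ≈ 273.45*I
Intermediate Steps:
S = -36 (S = (-31 + 32) - 37 = 1 - 37 = -36)
j(s) = s³ (j(s) = s*s² = s³)
√(j(S) + K) = √((-36)³ - 28119) = √(-46656 - 28119) = √(-74775) = 5*I*√2991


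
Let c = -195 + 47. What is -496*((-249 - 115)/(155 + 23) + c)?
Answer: 6623584/89 ≈ 74422.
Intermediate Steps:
c = -148
-496*((-249 - 115)/(155 + 23) + c) = -496*((-249 - 115)/(155 + 23) - 148) = -496*(-364/178 - 148) = -496*(-364*1/178 - 148) = -496*(-182/89 - 148) = -496*(-13354/89) = 6623584/89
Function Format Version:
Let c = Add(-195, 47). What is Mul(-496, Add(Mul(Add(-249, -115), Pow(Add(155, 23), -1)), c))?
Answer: Rational(6623584, 89) ≈ 74422.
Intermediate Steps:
c = -148
Mul(-496, Add(Mul(Add(-249, -115), Pow(Add(155, 23), -1)), c)) = Mul(-496, Add(Mul(Add(-249, -115), Pow(Add(155, 23), -1)), -148)) = Mul(-496, Add(Mul(-364, Pow(178, -1)), -148)) = Mul(-496, Add(Mul(-364, Rational(1, 178)), -148)) = Mul(-496, Add(Rational(-182, 89), -148)) = Mul(-496, Rational(-13354, 89)) = Rational(6623584, 89)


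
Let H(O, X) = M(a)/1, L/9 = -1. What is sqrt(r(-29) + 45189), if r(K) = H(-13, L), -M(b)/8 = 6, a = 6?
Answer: sqrt(45141) ≈ 212.46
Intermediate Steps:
L = -9 (L = 9*(-1) = -9)
M(b) = -48 (M(b) = -8*6 = -48)
H(O, X) = -48 (H(O, X) = -48/1 = -48*1 = -48)
r(K) = -48
sqrt(r(-29) + 45189) = sqrt(-48 + 45189) = sqrt(45141)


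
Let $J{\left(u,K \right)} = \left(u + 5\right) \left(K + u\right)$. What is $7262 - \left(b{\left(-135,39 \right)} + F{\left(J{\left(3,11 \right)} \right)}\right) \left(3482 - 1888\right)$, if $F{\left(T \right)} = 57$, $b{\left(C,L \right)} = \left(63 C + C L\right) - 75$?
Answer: $21985334$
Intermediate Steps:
$b{\left(C,L \right)} = -75 + 63 C + C L$
$J{\left(u,K \right)} = \left(5 + u\right) \left(K + u\right)$
$7262 - \left(b{\left(-135,39 \right)} + F{\left(J{\left(3,11 \right)} \right)}\right) \left(3482 - 1888\right) = 7262 - \left(\left(-75 + 63 \left(-135\right) - 5265\right) + 57\right) \left(3482 - 1888\right) = 7262 - \left(\left(-75 - 8505 - 5265\right) + 57\right) 1594 = 7262 - \left(-13845 + 57\right) 1594 = 7262 - \left(-13788\right) 1594 = 7262 - -21978072 = 7262 + 21978072 = 21985334$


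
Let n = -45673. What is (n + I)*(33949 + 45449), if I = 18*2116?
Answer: -602233830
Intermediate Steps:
I = 38088
(n + I)*(33949 + 45449) = (-45673 + 38088)*(33949 + 45449) = -7585*79398 = -602233830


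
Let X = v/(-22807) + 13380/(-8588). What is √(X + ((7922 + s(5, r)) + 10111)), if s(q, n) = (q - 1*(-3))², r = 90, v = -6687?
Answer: √43388700862394019223/48966629 ≈ 134.52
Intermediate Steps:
s(q, n) = (3 + q)² (s(q, n) = (q + 3)² = (3 + q)²)
X = -61932426/48966629 (X = -6687/(-22807) + 13380/(-8588) = -6687*(-1/22807) + 13380*(-1/8588) = 6687/22807 - 3345/2147 = -61932426/48966629 ≈ -1.2648)
√(X + ((7922 + s(5, r)) + 10111)) = √(-61932426/48966629 + ((7922 + (3 + 5)²) + 10111)) = √(-61932426/48966629 + ((7922 + 8²) + 10111)) = √(-61932426/48966629 + ((7922 + 64) + 10111)) = √(-61932426/48966629 + (7986 + 10111)) = √(-61932426/48966629 + 18097) = √(886087152587/48966629) = √43388700862394019223/48966629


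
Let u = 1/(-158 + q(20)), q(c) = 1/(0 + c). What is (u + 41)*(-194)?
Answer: -25122806/3159 ≈ -7952.8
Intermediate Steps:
q(c) = 1/c
u = -20/3159 (u = 1/(-158 + 1/20) = 1/(-3159/20) = -20/3159 ≈ -0.0063311)
(u + 41)*(-194) = (-20/3159 + 41)*(-194) = (129499/3159)*(-194) = -25122806/3159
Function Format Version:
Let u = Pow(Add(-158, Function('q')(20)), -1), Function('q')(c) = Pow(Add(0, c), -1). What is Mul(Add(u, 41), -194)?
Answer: Rational(-25122806, 3159) ≈ -7952.8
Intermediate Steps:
Function('q')(c) = Pow(c, -1)
u = Rational(-20, 3159) (u = Pow(Add(-158, Pow(20, -1)), -1) = Pow(Add(-158, Rational(1, 20)), -1) = Pow(Rational(-3159, 20), -1) = Rational(-20, 3159) ≈ -0.0063311)
Mul(Add(u, 41), -194) = Mul(Add(Rational(-20, 3159), 41), -194) = Mul(Rational(129499, 3159), -194) = Rational(-25122806, 3159)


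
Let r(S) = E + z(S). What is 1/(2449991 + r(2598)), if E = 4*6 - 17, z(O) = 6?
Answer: 1/2450004 ≈ 4.0816e-7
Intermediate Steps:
E = 7 (E = 24 - 17 = 7)
r(S) = 13 (r(S) = 7 + 6 = 13)
1/(2449991 + r(2598)) = 1/(2449991 + 13) = 1/2450004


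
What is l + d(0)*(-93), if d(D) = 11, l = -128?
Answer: -1151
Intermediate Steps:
l + d(0)*(-93) = -128 + 11*(-93) = -128 - 1023 = -1151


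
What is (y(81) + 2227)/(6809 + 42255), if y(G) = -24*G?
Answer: 283/49064 ≈ 0.0057680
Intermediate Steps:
(y(81) + 2227)/(6809 + 42255) = (-24*81 + 2227)/(6809 + 42255) = (-1944 + 2227)/49064 = 283*(1/49064) = 283/49064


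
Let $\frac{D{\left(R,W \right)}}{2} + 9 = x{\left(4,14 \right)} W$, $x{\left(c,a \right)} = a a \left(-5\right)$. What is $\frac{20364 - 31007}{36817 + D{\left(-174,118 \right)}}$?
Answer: $\frac{10643}{194481} \approx 0.054725$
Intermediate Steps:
$x{\left(c,a \right)} = - 5 a^{2}$ ($x{\left(c,a \right)} = a^{2} \left(-5\right) = - 5 a^{2}$)
$D{\left(R,W \right)} = -18 - 1960 W$ ($D{\left(R,W \right)} = -18 + 2 - 5 \cdot 14^{2} W = -18 + 2 \left(-5\right) 196 W = -18 + 2 \left(- 980 W\right) = -18 - 1960 W$)
$\frac{20364 - 31007}{36817 + D{\left(-174,118 \right)}} = \frac{20364 - 31007}{36817 - 231298} = - \frac{10643}{36817 - 231298} = - \frac{10643}{-194481} = \left(-10643\right) \left(- \frac{1}{194481}\right) = \frac{10643}{194481}$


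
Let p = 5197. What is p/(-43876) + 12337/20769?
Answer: 61908817/130180092 ≈ 0.47556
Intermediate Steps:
p/(-43876) + 12337/20769 = 5197/(-43876) + 12337/20769 = 5197*(-1/43876) + 12337*(1/20769) = -5197/43876 + 12337/20769 = 61908817/130180092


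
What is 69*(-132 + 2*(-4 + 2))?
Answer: -9384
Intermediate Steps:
69*(-132 + 2*(-4 + 2)) = 69*(-132 + 2*(-2)) = 69*(-132 - 4) = 69*(-136) = -9384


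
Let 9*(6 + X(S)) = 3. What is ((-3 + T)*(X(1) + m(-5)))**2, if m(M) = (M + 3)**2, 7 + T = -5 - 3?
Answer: 900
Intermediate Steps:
X(S) = -17/3 (X(S) = -6 + (1/9)*3 = -6 + 1/3 = -17/3)
T = -15 (T = -7 + (-5 - 3) = -7 - 8 = -15)
m(M) = (3 + M)**2
((-3 + T)*(X(1) + m(-5)))**2 = ((-3 - 15)*(-17/3 + (3 - 5)**2))**2 = (-18*(-17/3 + (-2)**2))**2 = (-18*(-17/3 + 4))**2 = (-18*(-5/3))**2 = 30**2 = 900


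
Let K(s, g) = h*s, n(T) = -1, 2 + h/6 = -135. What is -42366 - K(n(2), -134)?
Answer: -43188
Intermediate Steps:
h = -822 (h = -12 + 6*(-135) = -12 - 810 = -822)
K(s, g) = -822*s
-42366 - K(n(2), -134) = -42366 - (-822)*(-1) = -42366 - 1*822 = -42366 - 822 = -43188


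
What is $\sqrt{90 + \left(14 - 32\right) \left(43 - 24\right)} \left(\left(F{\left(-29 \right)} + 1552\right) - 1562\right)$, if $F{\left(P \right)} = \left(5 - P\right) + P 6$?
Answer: $- 900 i \sqrt{7} \approx - 2381.2 i$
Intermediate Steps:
$F{\left(P \right)} = 5 + 5 P$ ($F{\left(P \right)} = \left(5 - P\right) + 6 P = 5 + 5 P$)
$\sqrt{90 + \left(14 - 32\right) \left(43 - 24\right)} \left(\left(F{\left(-29 \right)} + 1552\right) - 1562\right) = \sqrt{90 + \left(14 - 32\right) \left(43 - 24\right)} \left(\left(\left(5 + 5 \left(-29\right)\right) + 1552\right) - 1562\right) = \sqrt{90 - 342} \left(\left(\left(5 - 145\right) + 1552\right) - 1562\right) = \sqrt{90 - 342} \left(\left(-140 + 1552\right) - 1562\right) = \sqrt{-252} \left(1412 - 1562\right) = 6 i \sqrt{7} \left(-150\right) = - 900 i \sqrt{7}$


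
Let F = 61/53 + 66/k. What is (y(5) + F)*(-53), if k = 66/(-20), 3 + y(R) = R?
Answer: 893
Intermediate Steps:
y(R) = -3 + R
k = -33/10 (k = 66*(-1/20) = -33/10 ≈ -3.3000)
F = -999/53 (F = 61/53 + 66/(-33/10) = 61*(1/53) + 66*(-10/33) = 61/53 - 20 = -999/53 ≈ -18.849)
(y(5) + F)*(-53) = ((-3 + 5) - 999/53)*(-53) = (2 - 999/53)*(-53) = -893/53*(-53) = 893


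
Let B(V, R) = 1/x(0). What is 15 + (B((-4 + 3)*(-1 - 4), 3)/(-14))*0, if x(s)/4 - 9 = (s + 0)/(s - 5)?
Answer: 15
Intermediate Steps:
x(s) = 36 + 4*s/(-5 + s) (x(s) = 36 + 4*((s + 0)/(s - 5)) = 36 + 4*(s/(-5 + s)) = 36 + 4*s/(-5 + s))
B(V, R) = 1/36 (B(V, R) = 1/(20*(-9 + 2*0)/(-5 + 0)) = 1/(20*(-9 + 0)/(-5)) = 1/(20*(-⅕)*(-9)) = 1/36)
15 + (B((-4 + 3)*(-1 - 4), 3)/(-14))*0 = 15 + ((1/36)/(-14))*0 = 15 + ((1/36)*(-1/14))*0 = 15 - 1/504*0 = 15 + 0 = 15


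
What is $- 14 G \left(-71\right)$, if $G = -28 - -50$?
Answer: $21868$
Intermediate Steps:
$G = 22$ ($G = -28 + 50 = 22$)
$- 14 G \left(-71\right) = \left(-14\right) 22 \left(-71\right) = \left(-308\right) \left(-71\right) = 21868$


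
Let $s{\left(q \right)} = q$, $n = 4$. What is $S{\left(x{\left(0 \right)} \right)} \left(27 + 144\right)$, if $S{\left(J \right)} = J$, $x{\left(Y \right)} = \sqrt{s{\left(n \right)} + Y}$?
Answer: $342$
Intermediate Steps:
$x{\left(Y \right)} = \sqrt{4 + Y}$
$S{\left(x{\left(0 \right)} \right)} \left(27 + 144\right) = \sqrt{4 + 0} \left(27 + 144\right) = \sqrt{4} \cdot 171 = 2 \cdot 171 = 342$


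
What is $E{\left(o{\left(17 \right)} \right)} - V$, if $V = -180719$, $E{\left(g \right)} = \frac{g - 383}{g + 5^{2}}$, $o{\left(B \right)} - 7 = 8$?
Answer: $\frac{903549}{5} \approx 1.8071 \cdot 10^{5}$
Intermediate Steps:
$o{\left(B \right)} = 15$ ($o{\left(B \right)} = 7 + 8 = 15$)
$E{\left(g \right)} = \frac{-383 + g}{25 + g}$ ($E{\left(g \right)} = \frac{-383 + g}{g + 25} = \frac{-383 + g}{25 + g}$)
$E{\left(o{\left(17 \right)} \right)} - V = \frac{-383 + 15}{25 + 15} - -180719 = \frac{1}{40} \left(-368\right) + 180719 = - \frac{46}{5} + 180719 = \frac{903549}{5}$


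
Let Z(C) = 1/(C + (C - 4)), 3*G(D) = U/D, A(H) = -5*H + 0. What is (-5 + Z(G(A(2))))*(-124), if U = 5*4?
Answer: 2573/4 ≈ 643.25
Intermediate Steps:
A(H) = -5*H
U = 20
G(D) = 20/(3*D) (G(D) = (20/D)/3 = 20/(3*D))
Z(C) = 1/(-4 + 2*C) (Z(C) = 1/(C + (-4 + C)) = 1/(-4 + 2*C))
(-5 + Z(G(A(2))))*(-124) = (-5 + 1/(2*(-2 + 20/(3*((-5*2))))))*(-124) = (-5 + 1/(2*(-2 + (20/3)/(-10))))*(-124) = (-5 + 1/(2*(-2 + (20/3)*(-⅒))))*(-124) = (-5 + 1/(2*(-2 - ⅔)))*(-124) = (-5 + 1/(2*(-8/3)))*(-124) = (-5 + (½)*(-3/8))*(-124) = (-5 - 3/16)*(-124) = -83/16*(-124) = 2573/4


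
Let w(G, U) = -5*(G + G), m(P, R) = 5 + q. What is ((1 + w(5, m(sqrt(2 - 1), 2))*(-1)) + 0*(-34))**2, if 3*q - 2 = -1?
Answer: 2601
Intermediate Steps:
q = 1/3 (q = 2/3 + (1/3)*(-1) = 2/3 - 1/3 = 1/3 ≈ 0.33333)
m(P, R) = 16/3 (m(P, R) = 5 + 1/3 = 16/3)
w(G, U) = -10*G
((1 + w(5, m(sqrt(2 - 1), 2))*(-1)) + 0*(-34))**2 = ((1 - 10*5*(-1)) + 0*(-34))**2 = ((1 - 50*(-1)) + 0)**2 = ((1 + 50) + 0)**2 = (51 + 0)**2 = 51**2 = 2601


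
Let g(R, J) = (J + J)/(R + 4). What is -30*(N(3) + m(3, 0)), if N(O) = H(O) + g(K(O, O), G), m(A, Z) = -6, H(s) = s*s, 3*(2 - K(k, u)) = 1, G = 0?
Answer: -90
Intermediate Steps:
K(k, u) = 5/3 (K(k, u) = 2 - ⅓*1 = 2 - ⅓ = 5/3)
g(R, J) = 2*J/(4 + R) (g(R, J) = (2*J)/(4 + R) = 2*J/(4 + R))
H(s) = s²
N(O) = O² (N(O) = O² + 2*0/(4 + 5/3) = O² + 2*0/(17/3) = O² + 2*0*(3/17) = O² + 0 = O²)
-30*(N(3) + m(3, 0)) = -30*(3² - 6) = -30*(9 - 6) = -30*3 = -90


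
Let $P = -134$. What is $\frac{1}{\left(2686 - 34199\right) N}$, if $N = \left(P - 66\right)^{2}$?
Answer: $- \frac{1}{1260520000} \approx -7.9332 \cdot 10^{-10}$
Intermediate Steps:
$N = 40000$ ($N = \left(-134 - 66\right)^{2} = \left(-200\right)^{2} = 40000$)
$\frac{1}{\left(2686 - 34199\right) N} = \frac{1}{\left(2686 - 34199\right) 40000} = \frac{1}{-31513} \cdot \frac{1}{40000} = \left(- \frac{1}{31513}\right) \frac{1}{40000} = - \frac{1}{1260520000}$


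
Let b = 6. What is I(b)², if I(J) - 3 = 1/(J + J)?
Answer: 1369/144 ≈ 9.5069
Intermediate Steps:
I(J) = 3 + 1/(2*J) (I(J) = 3 + 1/(J + J) = 3 + 1/(2*J))
I(b)² = (3 + (½)/6)² = (3 + (½)*(⅙))² = (3 + 1/12)² = (37/12)² = 1369/144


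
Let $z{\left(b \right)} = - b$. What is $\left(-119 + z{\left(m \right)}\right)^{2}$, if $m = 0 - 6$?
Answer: $12769$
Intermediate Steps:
$m = -6$
$\left(-119 + z{\left(m \right)}\right)^{2} = \left(-119 - -6\right)^{2} = \left(-119 + 6\right)^{2} = \left(-113\right)^{2} = 12769$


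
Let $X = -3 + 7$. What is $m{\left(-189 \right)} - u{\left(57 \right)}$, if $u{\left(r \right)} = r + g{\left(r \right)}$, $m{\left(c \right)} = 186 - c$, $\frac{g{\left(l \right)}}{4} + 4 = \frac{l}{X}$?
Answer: $277$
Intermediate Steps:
$X = 4$
$g{\left(l \right)} = -16 + l$ ($g{\left(l \right)} = -16 + 4 \frac{l}{4} = -16 + l$)
$u{\left(r \right)} = -16 + 2 r$ ($u{\left(r \right)} = r + \left(-16 + r\right) = -16 + 2 r$)
$m{\left(-189 \right)} - u{\left(57 \right)} = \left(186 - -189\right) - \left(-16 + 2 \cdot 57\right) = \left(186 + 189\right) - \left(-16 + 114\right) = 375 - 98 = 277$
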